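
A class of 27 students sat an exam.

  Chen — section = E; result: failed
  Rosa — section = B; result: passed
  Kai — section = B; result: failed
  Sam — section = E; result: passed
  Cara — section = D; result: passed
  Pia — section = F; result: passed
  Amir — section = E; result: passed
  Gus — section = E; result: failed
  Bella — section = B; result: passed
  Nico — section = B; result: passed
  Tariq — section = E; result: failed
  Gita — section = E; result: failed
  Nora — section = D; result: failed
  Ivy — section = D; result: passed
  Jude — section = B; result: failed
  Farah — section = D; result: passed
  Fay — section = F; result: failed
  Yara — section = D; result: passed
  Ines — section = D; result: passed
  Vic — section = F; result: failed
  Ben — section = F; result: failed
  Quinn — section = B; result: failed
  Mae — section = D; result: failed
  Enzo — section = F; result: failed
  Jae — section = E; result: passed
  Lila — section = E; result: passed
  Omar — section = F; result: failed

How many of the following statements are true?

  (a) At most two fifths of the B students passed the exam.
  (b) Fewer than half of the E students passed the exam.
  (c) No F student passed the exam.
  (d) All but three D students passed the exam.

0

(a) B: |A| = 6, |A ∩ B| = 3; needs |A ∩ B| / |A| ≤ 2/5 — false.
(b) E: |A| = 8, |A ∩ B| = 4; needs |A ∩ B| < |A ∖ B| — false.
(c) F: |A| = 6, |A ∩ B| = 1; needs A ∩ B = ∅ (|A ∩ B| = 0) — false.
(d) D: |A| = 7, |A ∩ B| = 5; needs |A ∖ B| = 3 — false.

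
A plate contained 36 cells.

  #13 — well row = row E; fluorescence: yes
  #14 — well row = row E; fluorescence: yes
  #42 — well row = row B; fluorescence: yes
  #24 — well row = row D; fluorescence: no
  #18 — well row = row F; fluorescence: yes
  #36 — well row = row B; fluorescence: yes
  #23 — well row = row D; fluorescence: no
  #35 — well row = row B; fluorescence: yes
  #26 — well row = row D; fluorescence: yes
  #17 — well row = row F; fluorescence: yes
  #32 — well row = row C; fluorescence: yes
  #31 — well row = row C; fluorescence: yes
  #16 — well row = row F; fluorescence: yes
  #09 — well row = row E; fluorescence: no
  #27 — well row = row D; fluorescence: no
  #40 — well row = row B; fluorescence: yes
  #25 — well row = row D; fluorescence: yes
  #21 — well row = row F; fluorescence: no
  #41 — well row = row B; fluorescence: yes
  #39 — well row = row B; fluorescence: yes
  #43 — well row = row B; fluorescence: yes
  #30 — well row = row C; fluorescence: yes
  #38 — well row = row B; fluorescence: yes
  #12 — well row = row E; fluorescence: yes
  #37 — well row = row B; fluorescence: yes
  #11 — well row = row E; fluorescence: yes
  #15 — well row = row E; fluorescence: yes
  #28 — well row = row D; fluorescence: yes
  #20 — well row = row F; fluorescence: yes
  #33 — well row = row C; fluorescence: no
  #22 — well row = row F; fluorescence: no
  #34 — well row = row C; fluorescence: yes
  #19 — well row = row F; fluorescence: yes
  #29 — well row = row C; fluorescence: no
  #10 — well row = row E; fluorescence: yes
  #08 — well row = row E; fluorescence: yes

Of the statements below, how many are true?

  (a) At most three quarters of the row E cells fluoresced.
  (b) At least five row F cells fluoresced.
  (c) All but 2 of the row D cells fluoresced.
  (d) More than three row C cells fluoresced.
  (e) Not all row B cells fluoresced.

2

(a) row E: |A| = 8, |A ∩ B| = 7; needs |A ∩ B| / |A| ≤ 3/4 — false.
(b) row F: |A| = 7, |A ∩ B| = 5; needs |A ∩ B| ≥ 5 — true.
(c) row D: |A| = 6, |A ∩ B| = 3; needs |A ∖ B| = 2 — false.
(d) row C: |A| = 6, |A ∩ B| = 4; needs |A ∩ B| > 3 — true.
(e) row B: |A| = 9, |A ∩ B| = 9; needs A ⊄ B (|A ∖ B| ≥ 1) — false.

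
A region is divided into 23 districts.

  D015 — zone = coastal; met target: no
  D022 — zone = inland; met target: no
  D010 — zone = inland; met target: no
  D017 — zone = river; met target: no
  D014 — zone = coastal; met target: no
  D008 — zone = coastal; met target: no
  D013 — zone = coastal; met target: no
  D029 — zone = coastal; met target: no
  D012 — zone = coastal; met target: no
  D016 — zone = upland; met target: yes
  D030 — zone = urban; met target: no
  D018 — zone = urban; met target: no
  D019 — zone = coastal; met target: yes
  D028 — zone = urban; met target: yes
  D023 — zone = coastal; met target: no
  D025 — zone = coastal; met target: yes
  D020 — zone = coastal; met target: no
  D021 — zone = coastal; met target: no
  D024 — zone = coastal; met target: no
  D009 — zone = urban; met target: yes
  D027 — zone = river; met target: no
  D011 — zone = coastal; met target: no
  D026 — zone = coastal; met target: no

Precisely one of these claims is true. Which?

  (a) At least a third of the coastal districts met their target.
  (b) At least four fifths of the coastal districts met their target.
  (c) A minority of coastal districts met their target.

(c)

|A| = 14, |A ∩ B| = 2, |A ∖ B| = 12.
(a) requires |A ∩ B| / |A| ≥ 1/3: false.
(b) requires |A ∩ B| / |A| ≥ 4/5: false.
(c) requires |A ∩ B| < |A ∖ B|: true.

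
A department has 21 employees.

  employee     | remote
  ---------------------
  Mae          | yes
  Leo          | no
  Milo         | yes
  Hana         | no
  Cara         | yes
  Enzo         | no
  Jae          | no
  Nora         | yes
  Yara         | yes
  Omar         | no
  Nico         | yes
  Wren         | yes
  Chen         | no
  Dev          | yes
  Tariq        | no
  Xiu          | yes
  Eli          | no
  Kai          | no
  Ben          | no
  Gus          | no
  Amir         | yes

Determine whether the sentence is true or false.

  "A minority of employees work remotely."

True

Truth condition: |A ∩ B| < |A ∖ B|.
|A| = 21, |A ∩ B| = 10, |A ∖ B| = 11.
10 < 11, so the statement is true.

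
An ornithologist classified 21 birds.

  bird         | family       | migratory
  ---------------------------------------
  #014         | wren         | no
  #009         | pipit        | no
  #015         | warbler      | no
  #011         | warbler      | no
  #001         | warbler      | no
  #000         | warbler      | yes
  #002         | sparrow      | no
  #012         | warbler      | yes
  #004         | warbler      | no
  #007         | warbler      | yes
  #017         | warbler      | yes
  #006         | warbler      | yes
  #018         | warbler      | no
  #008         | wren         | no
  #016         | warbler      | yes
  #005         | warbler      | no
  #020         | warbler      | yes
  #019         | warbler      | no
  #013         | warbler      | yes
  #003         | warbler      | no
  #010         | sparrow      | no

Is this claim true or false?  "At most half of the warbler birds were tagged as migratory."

True

'At most half of the warbler birds were tagged as migratory' holds iff |A ∩ B| ≤ |A ∖ B|.
|A| = 16, |A ∩ B| = 8, |A ∖ B| = 8.
8 = 8, so the statement is true.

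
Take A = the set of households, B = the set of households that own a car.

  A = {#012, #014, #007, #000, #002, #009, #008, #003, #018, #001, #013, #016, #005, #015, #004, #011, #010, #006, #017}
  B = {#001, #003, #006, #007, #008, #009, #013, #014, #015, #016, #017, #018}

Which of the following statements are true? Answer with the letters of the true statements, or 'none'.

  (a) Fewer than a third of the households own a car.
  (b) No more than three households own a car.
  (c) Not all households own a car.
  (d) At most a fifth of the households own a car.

(c)

|A| = 19, |A ∩ B| = 12, |A ∖ B| = 7.
(a) |A ∩ B| / |A| < 1/3: fails.
(b) |A ∩ B| ≤ 3: fails.
(c) A ⊄ B (|A ∖ B| ≥ 1): holds.
(d) |A ∩ B| / |A| ≤ 1/5: fails.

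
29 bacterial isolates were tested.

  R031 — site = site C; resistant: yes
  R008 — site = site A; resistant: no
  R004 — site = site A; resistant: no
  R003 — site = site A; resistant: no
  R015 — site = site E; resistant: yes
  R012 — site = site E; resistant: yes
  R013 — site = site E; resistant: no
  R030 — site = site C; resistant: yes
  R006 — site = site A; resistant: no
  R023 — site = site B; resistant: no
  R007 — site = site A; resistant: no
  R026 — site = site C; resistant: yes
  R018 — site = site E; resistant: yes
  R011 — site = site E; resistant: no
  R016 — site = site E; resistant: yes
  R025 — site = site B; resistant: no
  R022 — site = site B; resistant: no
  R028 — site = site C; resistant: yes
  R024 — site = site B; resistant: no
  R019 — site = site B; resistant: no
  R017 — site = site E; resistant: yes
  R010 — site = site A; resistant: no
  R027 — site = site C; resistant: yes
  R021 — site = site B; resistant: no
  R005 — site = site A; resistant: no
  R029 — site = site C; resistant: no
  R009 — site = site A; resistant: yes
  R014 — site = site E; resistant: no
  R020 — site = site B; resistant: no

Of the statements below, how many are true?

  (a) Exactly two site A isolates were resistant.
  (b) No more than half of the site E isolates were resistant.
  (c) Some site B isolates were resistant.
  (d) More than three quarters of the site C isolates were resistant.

(a) site A: |A| = 8, |A ∩ B| = 1; needs |A ∩ B| = 2 — false.
(b) site E: |A| = 8, |A ∩ B| = 5; needs |A ∩ B| ≤ |A ∖ B| — false.
(c) site B: |A| = 7, |A ∩ B| = 0; needs A ∩ B ≠ ∅ (|A ∩ B| ≥ 1) — false.
(d) site C: |A| = 6, |A ∩ B| = 5; needs |A ∩ B| / |A| > 3/4 — true.

1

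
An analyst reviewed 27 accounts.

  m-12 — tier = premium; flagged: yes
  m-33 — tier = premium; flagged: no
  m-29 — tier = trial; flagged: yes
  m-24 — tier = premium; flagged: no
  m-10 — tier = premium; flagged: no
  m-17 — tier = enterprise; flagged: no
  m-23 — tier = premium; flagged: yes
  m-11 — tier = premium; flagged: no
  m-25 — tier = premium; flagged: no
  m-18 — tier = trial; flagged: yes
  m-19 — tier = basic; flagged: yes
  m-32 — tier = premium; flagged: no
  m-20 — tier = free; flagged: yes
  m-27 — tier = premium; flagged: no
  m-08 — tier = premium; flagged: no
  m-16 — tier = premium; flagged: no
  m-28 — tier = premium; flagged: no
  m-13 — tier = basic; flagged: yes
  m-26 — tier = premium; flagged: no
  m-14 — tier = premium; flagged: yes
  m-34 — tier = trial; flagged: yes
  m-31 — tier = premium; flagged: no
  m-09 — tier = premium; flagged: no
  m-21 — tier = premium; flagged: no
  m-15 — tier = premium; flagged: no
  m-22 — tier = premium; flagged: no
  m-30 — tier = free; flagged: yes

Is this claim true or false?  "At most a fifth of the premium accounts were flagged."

Truth condition: |A ∩ B| / |A| ≤ 1/5.
|A| = 19, |A ∩ B| = 3, |A ∖ B| = 16.
|A ∩ B|/|A| = 3/19, so the statement is true.

True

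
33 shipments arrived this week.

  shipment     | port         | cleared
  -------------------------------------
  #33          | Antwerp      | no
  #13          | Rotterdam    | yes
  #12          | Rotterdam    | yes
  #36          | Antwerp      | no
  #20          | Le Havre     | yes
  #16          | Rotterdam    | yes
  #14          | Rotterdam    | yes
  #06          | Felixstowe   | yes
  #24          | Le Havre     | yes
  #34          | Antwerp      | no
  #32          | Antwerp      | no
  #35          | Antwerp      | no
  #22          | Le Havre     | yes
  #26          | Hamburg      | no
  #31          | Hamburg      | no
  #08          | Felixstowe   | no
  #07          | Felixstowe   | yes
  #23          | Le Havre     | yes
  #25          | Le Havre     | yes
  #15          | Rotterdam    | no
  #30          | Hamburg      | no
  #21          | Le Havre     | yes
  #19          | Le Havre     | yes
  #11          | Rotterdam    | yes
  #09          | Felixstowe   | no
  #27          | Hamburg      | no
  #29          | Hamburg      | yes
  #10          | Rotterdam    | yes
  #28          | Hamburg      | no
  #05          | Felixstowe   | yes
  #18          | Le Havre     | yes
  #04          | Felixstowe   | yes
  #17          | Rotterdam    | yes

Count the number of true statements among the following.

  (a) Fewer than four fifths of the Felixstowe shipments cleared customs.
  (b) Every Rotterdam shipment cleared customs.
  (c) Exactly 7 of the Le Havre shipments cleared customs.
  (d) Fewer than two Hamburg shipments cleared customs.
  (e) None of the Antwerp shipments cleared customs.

3

(a) Felixstowe: |A| = 6, |A ∩ B| = 4; needs |A ∩ B| / |A| < 4/5 — true.
(b) Rotterdam: |A| = 8, |A ∩ B| = 7; needs A ⊆ B, i.e. every element of A is in B (|A ∖ B| = 0) — false.
(c) Le Havre: |A| = 8, |A ∩ B| = 8; needs |A ∩ B| = 7 — false.
(d) Hamburg: |A| = 6, |A ∩ B| = 1; needs |A ∩ B| < 2 — true.
(e) Antwerp: |A| = 5, |A ∩ B| = 0; needs A ∩ B = ∅ (|A ∩ B| = 0) — true.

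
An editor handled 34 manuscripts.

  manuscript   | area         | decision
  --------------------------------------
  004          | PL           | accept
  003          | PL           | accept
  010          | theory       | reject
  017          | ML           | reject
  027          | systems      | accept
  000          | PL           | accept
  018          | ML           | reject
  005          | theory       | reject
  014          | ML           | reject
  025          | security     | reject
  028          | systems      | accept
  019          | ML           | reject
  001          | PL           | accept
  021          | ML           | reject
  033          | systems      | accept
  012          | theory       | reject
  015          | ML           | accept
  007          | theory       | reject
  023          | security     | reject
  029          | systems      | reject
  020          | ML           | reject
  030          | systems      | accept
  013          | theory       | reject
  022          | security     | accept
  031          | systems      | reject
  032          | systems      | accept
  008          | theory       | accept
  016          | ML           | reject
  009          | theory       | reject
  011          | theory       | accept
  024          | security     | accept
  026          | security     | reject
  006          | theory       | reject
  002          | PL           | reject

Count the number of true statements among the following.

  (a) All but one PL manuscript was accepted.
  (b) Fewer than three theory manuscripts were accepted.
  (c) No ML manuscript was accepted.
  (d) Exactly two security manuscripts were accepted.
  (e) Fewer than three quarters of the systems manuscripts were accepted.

(a) PL: |A| = 5, |A ∩ B| = 4; needs |A ∖ B| = 1 — true.
(b) theory: |A| = 9, |A ∩ B| = 2; needs |A ∩ B| < 3 — true.
(c) ML: |A| = 8, |A ∩ B| = 1; needs A ∩ B = ∅ (|A ∩ B| = 0) — false.
(d) security: |A| = 5, |A ∩ B| = 2; needs |A ∩ B| = 2 — true.
(e) systems: |A| = 7, |A ∩ B| = 5; needs |A ∩ B| / |A| < 3/4 — true.

4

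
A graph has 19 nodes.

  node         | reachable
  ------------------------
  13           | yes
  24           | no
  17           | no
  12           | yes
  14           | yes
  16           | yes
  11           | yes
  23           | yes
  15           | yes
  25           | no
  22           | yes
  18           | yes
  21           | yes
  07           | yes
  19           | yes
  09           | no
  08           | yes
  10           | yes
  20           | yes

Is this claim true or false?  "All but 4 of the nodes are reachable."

True

Truth condition: |A ∖ B| = 4.
|A| = 19, |A ∩ B| = 15, |A ∖ B| = 4.
|A ∖ B| = 4, so the statement is true.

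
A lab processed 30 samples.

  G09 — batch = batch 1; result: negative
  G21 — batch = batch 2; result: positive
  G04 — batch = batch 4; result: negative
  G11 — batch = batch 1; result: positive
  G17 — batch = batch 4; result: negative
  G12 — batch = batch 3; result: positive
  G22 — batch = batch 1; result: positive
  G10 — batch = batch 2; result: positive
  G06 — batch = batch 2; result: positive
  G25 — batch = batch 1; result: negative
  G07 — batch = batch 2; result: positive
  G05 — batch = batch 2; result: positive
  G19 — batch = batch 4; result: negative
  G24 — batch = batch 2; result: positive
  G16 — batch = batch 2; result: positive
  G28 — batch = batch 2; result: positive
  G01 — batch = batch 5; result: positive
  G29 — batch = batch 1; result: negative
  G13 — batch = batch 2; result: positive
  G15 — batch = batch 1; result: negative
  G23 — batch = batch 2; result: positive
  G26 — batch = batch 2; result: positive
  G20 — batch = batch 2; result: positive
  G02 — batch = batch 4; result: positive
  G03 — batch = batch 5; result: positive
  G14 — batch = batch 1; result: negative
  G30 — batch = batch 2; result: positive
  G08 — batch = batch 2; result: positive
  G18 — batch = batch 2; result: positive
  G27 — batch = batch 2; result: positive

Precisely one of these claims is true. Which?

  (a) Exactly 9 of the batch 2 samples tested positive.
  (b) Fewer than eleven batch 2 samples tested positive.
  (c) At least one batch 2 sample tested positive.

(c)

|A| = 16, |A ∩ B| = 16, |A ∖ B| = 0.
(a) requires |A ∩ B| = 9: false.
(b) requires |A ∩ B| < 11: false.
(c) requires A ∩ B ≠ ∅ (|A ∩ B| ≥ 1): true.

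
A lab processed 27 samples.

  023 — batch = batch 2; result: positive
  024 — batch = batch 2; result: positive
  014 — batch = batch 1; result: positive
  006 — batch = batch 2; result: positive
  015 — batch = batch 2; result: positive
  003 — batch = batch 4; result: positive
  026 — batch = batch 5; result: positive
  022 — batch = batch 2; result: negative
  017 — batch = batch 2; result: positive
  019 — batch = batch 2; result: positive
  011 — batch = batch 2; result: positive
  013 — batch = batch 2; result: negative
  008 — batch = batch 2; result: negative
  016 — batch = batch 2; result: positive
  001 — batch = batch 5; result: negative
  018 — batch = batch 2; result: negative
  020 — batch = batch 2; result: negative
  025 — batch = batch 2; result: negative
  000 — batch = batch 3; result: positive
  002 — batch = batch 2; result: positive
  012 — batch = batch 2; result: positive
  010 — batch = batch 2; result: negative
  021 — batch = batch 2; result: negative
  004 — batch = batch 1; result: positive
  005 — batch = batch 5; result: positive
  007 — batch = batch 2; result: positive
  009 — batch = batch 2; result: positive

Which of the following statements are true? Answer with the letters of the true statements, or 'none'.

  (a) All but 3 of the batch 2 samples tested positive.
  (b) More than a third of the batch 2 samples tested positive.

(b)

|A| = 20, |A ∩ B| = 12, |A ∖ B| = 8.
(a) |A ∖ B| = 3: fails.
(b) |A ∩ B| / |A| > 1/3: holds.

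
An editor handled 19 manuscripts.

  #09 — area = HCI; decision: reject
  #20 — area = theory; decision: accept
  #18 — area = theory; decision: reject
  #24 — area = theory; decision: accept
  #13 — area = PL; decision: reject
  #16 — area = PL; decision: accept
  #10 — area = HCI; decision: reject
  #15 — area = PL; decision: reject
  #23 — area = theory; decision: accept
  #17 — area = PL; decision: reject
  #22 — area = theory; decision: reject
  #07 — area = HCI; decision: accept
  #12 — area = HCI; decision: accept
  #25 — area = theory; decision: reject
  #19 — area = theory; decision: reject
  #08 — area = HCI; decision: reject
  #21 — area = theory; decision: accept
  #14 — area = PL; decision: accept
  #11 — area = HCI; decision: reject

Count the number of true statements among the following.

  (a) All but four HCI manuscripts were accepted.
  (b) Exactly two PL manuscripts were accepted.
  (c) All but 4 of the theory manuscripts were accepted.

(a) HCI: |A| = 6, |A ∩ B| = 2; needs |A ∖ B| = 4 — true.
(b) PL: |A| = 5, |A ∩ B| = 2; needs |A ∩ B| = 2 — true.
(c) theory: |A| = 8, |A ∩ B| = 4; needs |A ∖ B| = 4 — true.

3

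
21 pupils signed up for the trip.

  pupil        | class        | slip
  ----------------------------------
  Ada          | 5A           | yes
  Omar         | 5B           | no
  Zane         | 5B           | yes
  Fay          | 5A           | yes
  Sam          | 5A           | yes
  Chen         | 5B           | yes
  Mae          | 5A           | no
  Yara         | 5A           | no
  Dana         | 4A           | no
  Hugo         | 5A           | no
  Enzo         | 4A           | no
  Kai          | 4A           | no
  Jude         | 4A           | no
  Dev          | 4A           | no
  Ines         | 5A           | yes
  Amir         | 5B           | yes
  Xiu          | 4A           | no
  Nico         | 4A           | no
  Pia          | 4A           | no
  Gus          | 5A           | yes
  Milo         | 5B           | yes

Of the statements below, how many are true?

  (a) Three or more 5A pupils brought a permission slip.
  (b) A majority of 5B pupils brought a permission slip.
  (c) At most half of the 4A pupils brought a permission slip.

3

(a) 5A: |A| = 8, |A ∩ B| = 5; needs |A ∩ B| ≥ 3 — true.
(b) 5B: |A| = 5, |A ∩ B| = 4; needs |A ∩ B| > |A ∖ B| — true.
(c) 4A: |A| = 8, |A ∩ B| = 0; needs |A ∩ B| ≤ |A ∖ B| — true.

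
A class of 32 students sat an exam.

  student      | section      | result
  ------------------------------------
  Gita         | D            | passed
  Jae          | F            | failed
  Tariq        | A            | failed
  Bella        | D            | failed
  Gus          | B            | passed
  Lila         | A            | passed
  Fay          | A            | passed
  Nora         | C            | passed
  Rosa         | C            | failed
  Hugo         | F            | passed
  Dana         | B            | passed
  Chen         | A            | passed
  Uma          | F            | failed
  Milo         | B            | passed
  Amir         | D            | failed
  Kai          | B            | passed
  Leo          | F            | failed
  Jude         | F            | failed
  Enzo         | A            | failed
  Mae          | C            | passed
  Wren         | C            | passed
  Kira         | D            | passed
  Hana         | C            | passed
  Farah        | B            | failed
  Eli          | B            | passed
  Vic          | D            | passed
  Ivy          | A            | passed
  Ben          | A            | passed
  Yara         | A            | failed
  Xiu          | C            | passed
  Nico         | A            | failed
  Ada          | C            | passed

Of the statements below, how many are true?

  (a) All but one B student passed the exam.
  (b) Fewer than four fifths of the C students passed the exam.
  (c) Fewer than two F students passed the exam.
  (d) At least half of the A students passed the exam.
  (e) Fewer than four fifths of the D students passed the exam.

4

(a) B: |A| = 6, |A ∩ B| = 5; needs |A ∖ B| = 1 — true.
(b) C: |A| = 7, |A ∩ B| = 6; needs |A ∩ B| / |A| < 4/5 — false.
(c) F: |A| = 5, |A ∩ B| = 1; needs |A ∩ B| < 2 — true.
(d) A: |A| = 9, |A ∩ B| = 5; needs |A ∩ B| ≥ |A ∖ B| — true.
(e) D: |A| = 5, |A ∩ B| = 3; needs |A ∩ B| / |A| < 4/5 — true.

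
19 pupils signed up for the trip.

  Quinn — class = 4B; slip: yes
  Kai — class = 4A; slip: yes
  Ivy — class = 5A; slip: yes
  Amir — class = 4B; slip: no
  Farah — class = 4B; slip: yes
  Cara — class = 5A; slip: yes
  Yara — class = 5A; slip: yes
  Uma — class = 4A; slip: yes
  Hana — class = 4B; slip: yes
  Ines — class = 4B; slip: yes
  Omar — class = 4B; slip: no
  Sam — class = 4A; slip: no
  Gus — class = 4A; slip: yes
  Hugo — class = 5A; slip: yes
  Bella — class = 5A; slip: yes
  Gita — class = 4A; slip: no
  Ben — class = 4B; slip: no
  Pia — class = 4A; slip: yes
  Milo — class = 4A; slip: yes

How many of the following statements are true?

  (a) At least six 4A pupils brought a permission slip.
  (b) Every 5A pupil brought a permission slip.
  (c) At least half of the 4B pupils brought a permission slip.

2

(a) 4A: |A| = 7, |A ∩ B| = 5; needs |A ∩ B| ≥ 6 — false.
(b) 5A: |A| = 5, |A ∩ B| = 5; needs A ⊆ B, i.e. every element of A is in B (|A ∖ B| = 0) — true.
(c) 4B: |A| = 7, |A ∩ B| = 4; needs |A ∩ B| ≥ |A ∖ B| — true.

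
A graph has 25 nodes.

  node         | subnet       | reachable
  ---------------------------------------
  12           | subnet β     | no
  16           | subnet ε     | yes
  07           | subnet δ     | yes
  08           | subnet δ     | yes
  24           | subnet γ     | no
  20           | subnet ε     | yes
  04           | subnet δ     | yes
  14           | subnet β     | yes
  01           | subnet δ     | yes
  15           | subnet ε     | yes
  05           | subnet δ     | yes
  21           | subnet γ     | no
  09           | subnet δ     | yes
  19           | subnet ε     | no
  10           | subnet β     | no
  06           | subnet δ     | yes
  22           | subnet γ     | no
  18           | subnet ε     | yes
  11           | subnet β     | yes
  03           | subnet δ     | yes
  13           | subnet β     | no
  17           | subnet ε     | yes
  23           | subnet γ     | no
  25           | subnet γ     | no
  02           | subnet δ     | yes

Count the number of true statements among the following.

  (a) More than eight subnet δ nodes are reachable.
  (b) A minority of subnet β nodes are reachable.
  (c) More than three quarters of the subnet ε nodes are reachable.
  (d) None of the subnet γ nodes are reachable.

4

(a) subnet δ: |A| = 9, |A ∩ B| = 9; needs |A ∩ B| > 8 — true.
(b) subnet β: |A| = 5, |A ∩ B| = 2; needs |A ∩ B| < |A ∖ B| — true.
(c) subnet ε: |A| = 6, |A ∩ B| = 5; needs |A ∩ B| / |A| > 3/4 — true.
(d) subnet γ: |A| = 5, |A ∩ B| = 0; needs A ∩ B = ∅ (|A ∩ B| = 0) — true.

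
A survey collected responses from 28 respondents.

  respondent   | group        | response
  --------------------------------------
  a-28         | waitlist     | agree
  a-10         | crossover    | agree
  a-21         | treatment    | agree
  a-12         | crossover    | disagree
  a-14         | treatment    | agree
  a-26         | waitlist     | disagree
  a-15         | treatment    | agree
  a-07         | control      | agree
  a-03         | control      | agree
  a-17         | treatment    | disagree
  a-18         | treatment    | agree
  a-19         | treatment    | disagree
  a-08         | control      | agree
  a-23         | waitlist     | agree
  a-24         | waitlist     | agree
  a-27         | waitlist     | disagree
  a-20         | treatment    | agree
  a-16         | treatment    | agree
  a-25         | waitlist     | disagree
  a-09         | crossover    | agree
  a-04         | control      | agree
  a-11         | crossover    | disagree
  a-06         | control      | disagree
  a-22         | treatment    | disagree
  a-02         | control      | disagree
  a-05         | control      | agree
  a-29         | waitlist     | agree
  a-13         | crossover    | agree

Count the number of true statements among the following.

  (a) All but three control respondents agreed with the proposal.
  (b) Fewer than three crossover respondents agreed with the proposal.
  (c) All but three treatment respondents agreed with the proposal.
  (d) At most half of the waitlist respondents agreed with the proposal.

1

(a) control: |A| = 7, |A ∩ B| = 5; needs |A ∖ B| = 3 — false.
(b) crossover: |A| = 5, |A ∩ B| = 3; needs |A ∩ B| < 3 — false.
(c) treatment: |A| = 9, |A ∩ B| = 6; needs |A ∖ B| = 3 — true.
(d) waitlist: |A| = 7, |A ∩ B| = 4; needs |A ∩ B| ≤ |A ∖ B| — false.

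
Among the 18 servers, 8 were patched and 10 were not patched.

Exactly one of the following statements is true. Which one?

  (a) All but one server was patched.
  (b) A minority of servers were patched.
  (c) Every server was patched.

(b)

|A| = 18, |A ∩ B| = 8, |A ∖ B| = 10.
(a) requires |A ∖ B| = 1: false.
(b) requires |A ∩ B| < |A ∖ B|: true.
(c) requires A ⊆ B, i.e. every element of A is in B (|A ∖ B| = 0): false.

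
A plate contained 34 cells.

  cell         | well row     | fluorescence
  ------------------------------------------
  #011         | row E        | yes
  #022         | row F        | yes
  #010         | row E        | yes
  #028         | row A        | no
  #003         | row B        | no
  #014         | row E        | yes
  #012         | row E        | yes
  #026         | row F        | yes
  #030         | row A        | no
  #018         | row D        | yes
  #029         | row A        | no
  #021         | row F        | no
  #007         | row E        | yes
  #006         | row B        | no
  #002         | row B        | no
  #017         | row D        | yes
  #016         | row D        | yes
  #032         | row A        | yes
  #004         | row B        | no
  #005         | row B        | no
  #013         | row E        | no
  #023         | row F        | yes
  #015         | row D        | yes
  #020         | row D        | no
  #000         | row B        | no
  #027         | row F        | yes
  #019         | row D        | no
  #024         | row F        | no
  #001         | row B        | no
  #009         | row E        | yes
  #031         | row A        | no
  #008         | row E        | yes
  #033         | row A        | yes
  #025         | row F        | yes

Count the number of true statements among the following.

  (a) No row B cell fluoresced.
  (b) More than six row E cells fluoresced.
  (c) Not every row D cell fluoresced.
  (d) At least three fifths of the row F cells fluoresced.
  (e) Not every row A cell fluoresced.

5

(a) row B: |A| = 7, |A ∩ B| = 0; needs A ∩ B = ∅ (|A ∩ B| = 0) — true.
(b) row E: |A| = 8, |A ∩ B| = 7; needs |A ∩ B| > 6 — true.
(c) row D: |A| = 6, |A ∩ B| = 4; needs A ⊄ B (|A ∖ B| ≥ 1) — true.
(d) row F: |A| = 7, |A ∩ B| = 5; needs |A ∩ B| / |A| ≥ 3/5 — true.
(e) row A: |A| = 6, |A ∩ B| = 2; needs A ⊄ B (|A ∖ B| ≥ 1) — true.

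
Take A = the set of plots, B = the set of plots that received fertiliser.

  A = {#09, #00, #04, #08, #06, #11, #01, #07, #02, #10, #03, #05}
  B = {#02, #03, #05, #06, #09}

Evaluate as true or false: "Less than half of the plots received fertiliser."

The determiner here denotes the relation: |A ∩ B| < |A ∖ B|.
A (the restrictor) = {#09, #00, #04, #08, #06, #11, #01, #07, #02, #10, #03, #05}, |A| = 12.
A ∩ B = {#09, #06, #02, #03, #05}, so |A ∩ B| = 5.
A ∖ B = {#00, #04, #08, #11, #01, #07, #10}, so |A ∖ B| = 7.
5 < 7, so the statement is true.

True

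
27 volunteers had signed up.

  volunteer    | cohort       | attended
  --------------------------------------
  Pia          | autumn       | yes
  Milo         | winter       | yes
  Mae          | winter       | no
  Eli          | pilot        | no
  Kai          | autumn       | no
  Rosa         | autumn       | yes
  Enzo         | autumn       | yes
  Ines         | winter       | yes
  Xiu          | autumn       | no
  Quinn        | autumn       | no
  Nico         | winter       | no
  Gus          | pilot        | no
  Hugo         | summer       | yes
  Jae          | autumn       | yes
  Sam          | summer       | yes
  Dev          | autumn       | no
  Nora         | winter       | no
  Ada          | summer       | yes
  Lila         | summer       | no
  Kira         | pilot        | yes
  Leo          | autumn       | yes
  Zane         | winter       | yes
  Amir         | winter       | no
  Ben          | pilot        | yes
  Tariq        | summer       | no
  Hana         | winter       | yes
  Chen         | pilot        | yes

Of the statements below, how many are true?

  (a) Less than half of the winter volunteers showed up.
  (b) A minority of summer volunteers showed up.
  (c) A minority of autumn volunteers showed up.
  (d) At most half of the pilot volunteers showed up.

0

(a) winter: |A| = 8, |A ∩ B| = 4; needs |A ∩ B| < |A ∖ B| — false.
(b) summer: |A| = 5, |A ∩ B| = 3; needs |A ∩ B| < |A ∖ B| — false.
(c) autumn: |A| = 9, |A ∩ B| = 5; needs |A ∩ B| < |A ∖ B| — false.
(d) pilot: |A| = 5, |A ∩ B| = 3; needs |A ∩ B| ≤ |A ∖ B| — false.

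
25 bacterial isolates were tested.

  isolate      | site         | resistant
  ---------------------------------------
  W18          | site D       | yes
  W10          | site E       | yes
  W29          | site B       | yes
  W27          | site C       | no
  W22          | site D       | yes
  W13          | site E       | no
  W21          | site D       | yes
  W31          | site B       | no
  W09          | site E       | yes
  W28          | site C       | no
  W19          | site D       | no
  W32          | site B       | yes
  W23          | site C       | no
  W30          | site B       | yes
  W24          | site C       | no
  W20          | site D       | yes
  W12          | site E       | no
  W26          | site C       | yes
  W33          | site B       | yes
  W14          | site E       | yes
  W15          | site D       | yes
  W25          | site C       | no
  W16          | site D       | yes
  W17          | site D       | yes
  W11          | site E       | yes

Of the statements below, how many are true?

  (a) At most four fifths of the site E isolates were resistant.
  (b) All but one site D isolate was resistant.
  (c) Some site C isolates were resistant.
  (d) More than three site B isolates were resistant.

(a) site E: |A| = 6, |A ∩ B| = 4; needs |A ∩ B| / |A| ≤ 4/5 — true.
(b) site D: |A| = 8, |A ∩ B| = 7; needs |A ∖ B| = 1 — true.
(c) site C: |A| = 6, |A ∩ B| = 1; needs A ∩ B ≠ ∅ (|A ∩ B| ≥ 1) — true.
(d) site B: |A| = 5, |A ∩ B| = 4; needs |A ∩ B| > 3 — true.

4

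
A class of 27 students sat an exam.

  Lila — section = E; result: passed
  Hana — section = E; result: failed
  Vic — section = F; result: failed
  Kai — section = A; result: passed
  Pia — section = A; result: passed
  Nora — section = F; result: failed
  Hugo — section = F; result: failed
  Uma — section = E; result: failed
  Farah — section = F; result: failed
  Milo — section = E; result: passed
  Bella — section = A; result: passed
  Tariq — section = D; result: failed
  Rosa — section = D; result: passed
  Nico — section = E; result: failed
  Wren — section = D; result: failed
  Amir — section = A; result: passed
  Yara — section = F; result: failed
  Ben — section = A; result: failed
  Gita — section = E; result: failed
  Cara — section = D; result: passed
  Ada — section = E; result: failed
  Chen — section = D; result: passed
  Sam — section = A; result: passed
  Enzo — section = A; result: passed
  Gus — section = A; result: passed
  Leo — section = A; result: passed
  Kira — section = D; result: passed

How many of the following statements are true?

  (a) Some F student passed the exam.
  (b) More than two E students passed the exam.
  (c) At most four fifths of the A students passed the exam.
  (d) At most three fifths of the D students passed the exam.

(a) F: |A| = 5, |A ∩ B| = 0; needs A ∩ B ≠ ∅ (|A ∩ B| ≥ 1) — false.
(b) E: |A| = 7, |A ∩ B| = 2; needs |A ∩ B| > 2 — false.
(c) A: |A| = 9, |A ∩ B| = 8; needs |A ∩ B| / |A| ≤ 4/5 — false.
(d) D: |A| = 6, |A ∩ B| = 4; needs |A ∩ B| / |A| ≤ 3/5 — false.

0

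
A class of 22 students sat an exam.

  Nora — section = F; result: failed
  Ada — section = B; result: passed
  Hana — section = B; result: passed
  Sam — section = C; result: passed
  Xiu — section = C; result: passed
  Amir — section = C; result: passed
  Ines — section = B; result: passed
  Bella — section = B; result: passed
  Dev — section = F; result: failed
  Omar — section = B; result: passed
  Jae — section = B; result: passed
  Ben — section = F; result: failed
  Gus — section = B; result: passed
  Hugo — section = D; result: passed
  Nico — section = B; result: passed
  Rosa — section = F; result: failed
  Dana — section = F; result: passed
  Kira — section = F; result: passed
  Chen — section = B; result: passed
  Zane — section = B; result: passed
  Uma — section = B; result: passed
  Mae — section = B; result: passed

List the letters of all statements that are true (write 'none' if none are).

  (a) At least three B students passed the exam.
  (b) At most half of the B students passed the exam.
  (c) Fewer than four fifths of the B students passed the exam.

(a)

|A| = 12, |A ∩ B| = 12, |A ∖ B| = 0.
(a) |A ∩ B| ≥ 3: holds.
(b) |A ∩ B| ≤ |A ∖ B|: fails.
(c) |A ∩ B| / |A| < 4/5: fails.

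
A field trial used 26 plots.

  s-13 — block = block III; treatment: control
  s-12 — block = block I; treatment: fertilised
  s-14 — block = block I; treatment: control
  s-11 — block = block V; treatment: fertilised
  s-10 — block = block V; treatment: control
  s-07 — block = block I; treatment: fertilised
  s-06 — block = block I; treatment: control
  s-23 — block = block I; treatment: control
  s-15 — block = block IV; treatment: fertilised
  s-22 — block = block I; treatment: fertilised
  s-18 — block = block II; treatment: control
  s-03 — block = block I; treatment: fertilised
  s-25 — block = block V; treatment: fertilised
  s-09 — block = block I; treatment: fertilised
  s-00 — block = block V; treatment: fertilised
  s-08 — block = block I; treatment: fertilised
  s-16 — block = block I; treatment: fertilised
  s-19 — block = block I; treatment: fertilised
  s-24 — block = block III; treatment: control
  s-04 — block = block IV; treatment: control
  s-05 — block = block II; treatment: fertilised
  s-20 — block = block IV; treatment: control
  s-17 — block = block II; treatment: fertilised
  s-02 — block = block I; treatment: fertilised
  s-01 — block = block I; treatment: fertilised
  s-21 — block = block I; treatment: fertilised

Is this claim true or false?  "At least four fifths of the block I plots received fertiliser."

Truth condition: |A ∩ B| / |A| ≥ 4/5.
A (the restrictor) = {s-12, s-14, s-07, s-06, s-23, s-22, s-03, s-09, s-08, s-16, s-19, s-02, s-01, s-21}, |A| = 14.
A ∩ B = {s-12, s-07, s-22, s-03, s-09, s-08, s-16, s-19, s-02, s-01, s-21}, so |A ∩ B| = 11.
A ∖ B = {s-14, s-06, s-23}, so |A ∖ B| = 3.
|A ∩ B|/|A| = 11/14, so the statement is false.

False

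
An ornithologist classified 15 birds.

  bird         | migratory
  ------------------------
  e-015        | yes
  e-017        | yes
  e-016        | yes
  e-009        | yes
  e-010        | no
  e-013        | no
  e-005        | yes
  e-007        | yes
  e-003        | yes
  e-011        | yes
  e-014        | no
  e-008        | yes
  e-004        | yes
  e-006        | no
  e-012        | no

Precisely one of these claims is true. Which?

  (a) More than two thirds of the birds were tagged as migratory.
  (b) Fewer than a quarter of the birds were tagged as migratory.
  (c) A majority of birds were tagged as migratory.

|A| = 15, |A ∩ B| = 10, |A ∖ B| = 5.
(a) requires |A ∩ B| / |A| > 2/3: false.
(b) requires |A ∩ B| / |A| < 1/4: false.
(c) requires |A ∩ B| > |A ∖ B|: true.

(c)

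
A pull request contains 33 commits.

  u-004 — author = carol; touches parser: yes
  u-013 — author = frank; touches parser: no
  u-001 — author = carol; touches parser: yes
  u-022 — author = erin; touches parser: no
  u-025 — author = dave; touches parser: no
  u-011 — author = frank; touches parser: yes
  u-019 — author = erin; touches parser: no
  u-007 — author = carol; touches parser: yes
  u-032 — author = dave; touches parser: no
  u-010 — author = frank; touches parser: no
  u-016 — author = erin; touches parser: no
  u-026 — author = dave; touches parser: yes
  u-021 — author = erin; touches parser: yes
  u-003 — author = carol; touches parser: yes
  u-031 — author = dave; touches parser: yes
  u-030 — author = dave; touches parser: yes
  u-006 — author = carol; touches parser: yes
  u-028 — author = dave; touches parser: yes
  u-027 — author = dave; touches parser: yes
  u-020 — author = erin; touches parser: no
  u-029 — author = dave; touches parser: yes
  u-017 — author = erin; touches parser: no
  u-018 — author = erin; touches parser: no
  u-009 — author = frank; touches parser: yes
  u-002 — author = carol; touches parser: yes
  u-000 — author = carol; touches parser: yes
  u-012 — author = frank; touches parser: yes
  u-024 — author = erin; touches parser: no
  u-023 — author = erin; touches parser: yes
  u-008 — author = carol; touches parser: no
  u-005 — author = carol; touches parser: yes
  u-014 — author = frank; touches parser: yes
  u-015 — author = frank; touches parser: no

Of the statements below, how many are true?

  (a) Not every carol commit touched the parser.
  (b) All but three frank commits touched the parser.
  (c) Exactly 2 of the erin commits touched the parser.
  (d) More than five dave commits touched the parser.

4

(a) carol: |A| = 9, |A ∩ B| = 8; needs A ⊄ B (|A ∖ B| ≥ 1) — true.
(b) frank: |A| = 7, |A ∩ B| = 4; needs |A ∖ B| = 3 — true.
(c) erin: |A| = 9, |A ∩ B| = 2; needs |A ∩ B| = 2 — true.
(d) dave: |A| = 8, |A ∩ B| = 6; needs |A ∩ B| > 5 — true.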